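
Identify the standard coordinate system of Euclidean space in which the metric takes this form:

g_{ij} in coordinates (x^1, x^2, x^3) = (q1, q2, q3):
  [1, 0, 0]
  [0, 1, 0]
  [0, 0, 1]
All components are constant and the metric is the identity, i.e. orthonormal rectilinear coordinates.
Cartesian (3D) coordinates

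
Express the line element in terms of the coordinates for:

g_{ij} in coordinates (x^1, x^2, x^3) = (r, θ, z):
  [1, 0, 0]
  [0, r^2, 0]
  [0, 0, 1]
ds^2 = g_{ij} dx^i dx^j; only the non-zero components contribute.
ds^2 = dr^2 + r^2 dθ^2 + dz^2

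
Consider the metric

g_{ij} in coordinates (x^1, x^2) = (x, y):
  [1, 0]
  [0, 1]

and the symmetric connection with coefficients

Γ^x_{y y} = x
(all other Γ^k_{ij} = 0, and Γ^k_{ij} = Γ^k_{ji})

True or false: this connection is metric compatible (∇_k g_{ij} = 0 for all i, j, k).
Using ∇_k g_{ij} = ∂_k g_{ij} - Γ^m_{ki} g_{mj} - Γ^m_{kj} g_{im}:
∇_y g_{xy} = (0) - (0) - (x) = -x ≠ 0
So the connection is not metric compatible (it is not the Levi-Civita connection).
False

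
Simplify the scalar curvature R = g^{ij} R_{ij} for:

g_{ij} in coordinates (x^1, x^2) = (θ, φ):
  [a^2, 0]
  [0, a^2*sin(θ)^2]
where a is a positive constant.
Non-zero Christoffel symbols (Γ^k_{ij} = Γ^k_{ji}):
Γ^θ_{φ φ} = -sin(2*θ)/2
Γ^φ_{θ φ} = 1/tan(θ)
Ricci tensor (R_{ij} = R^k_{ikj}): R_{θθ} = 1, R_{θφ} = 0, R_{φφ} = sin(θ)^2
Inverse metric: g^{θθ} = 1/a^2, g^{φφ} = 1/(a^2*sin(θ)^2)
R = g^{ij} R_{ij} = (1/a^2)(1) + (1/(a^2*sin(θ)^2))(sin(θ)^2) = 2/a^2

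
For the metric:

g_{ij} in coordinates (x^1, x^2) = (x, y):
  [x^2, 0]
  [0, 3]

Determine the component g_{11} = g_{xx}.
With x^1 = x, x^2 = y, g_{11} = g_{xx} is the row-1, column-1 entry of the matrix.
g_{11} = x^2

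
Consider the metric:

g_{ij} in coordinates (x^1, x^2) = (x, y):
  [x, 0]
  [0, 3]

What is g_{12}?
With x^1 = x, x^2 = y, g_{12} = g_{xy} is the row-1, column-2 entry of the matrix.
g_{12} = 0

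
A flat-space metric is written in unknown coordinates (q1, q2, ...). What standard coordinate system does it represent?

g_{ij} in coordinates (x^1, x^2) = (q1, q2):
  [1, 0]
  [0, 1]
All components are constant and the metric is the identity, i.e. orthonormal rectilinear coordinates.
Cartesian (2D) coordinates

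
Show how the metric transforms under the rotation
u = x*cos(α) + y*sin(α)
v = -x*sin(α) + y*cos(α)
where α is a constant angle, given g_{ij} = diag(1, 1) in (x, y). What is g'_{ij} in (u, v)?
Invert the transformation: x = u*cos(α) - v*sin(α), y = u*sin(α) + v*cos(α)
g'_{ij} = (∂x^k/∂x'^i)(∂x^l/∂x'^j) g_{kl}; with g_{kl} = δ_{kl} this is Σ_k (∂x^k/∂x'^i)(∂x^k/∂x'^j).
Jacobian: ∂x/∂u = cos(α), ∂x/∂v = -sin(α), ∂y/∂u = sin(α), ∂y/∂v = cos(α)
g'_{uu} = (cos(α))(cos(α)) + (sin(α))(sin(α)) = 1
g'_{uv} = (cos(α))(-sin(α)) + (sin(α))(cos(α)) = 0
g'_{vv} = (-sin(α))(-sin(α)) + (cos(α))(cos(α)) = 1
g'_{ij} = diag(1, 1)
The Euclidean metric is invariant under rotations.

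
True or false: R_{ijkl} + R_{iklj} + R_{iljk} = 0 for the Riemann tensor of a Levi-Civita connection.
This is the first (algebraic) Bianchi identity.
True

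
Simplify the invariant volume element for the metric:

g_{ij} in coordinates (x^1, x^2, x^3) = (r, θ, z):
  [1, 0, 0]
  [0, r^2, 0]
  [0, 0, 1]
det(g) = r^2
√|det(g)| = r
Volume element: dV = r dr dθ dz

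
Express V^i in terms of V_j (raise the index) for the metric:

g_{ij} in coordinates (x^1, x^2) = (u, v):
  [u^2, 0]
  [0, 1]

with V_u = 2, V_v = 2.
Inverse metric (diagonal): g^{uu} = 1/u^2, g^{vv} = 1
V^i = g^{ij} V_j:
V^u = (1/u^2)(2) + (0)(2) = 2/u^2
V^v = (0)(2) + (1)(2) = 2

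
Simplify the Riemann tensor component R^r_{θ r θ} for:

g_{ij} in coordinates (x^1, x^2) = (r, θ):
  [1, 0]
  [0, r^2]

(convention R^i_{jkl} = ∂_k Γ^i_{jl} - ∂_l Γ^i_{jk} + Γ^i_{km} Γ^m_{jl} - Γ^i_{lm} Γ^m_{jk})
Non-zero Christoffel symbols (Γ^k_{ij} = Γ^k_{ji}):
Γ^r_{θ θ} = -r
Γ^θ_{r θ} = 1/r
R^r_{θ r θ} = ∂_r Γ^r_{θ θ} - ∂_θ Γ^r_{θ r} + Γ^r_{r m} Γ^m_{θ θ} - Γ^r_{θ m} Γ^m_{θ r}
  = (-1) - (0) + (0) - (-1) = 0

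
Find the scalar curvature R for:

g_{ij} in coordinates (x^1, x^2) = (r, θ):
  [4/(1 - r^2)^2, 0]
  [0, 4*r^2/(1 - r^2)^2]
Non-zero Christoffel symbols (Γ^k_{ij} = Γ^k_{ji}):
Γ^r_{r r} = 2*r/(1 - r^2)
Γ^r_{θ θ} = (r^3 + r)/(r^2 - 1)
Γ^θ_{r θ} = (-r^2 - 1)/(r^3 - r)
Ricci tensor (R_{ij} = R^k_{ikj}): R_{rr} = -4/(r^2 - 1)^2, R_{rθ} = 0, R_{θθ} = -4*r^2/(r^2 - 1)^2
Inverse metric: g^{rr} = (1 - r^2)^2/4, g^{θθ} = (1 - r^2)^2/(4*r^2)
R = g^{ij} R_{ij} = ((1 - r^2)^2/4)(-4/(r^2 - 1)^2) + ((1 - r^2)^2/(4*r^2))(-4*r^2/(r^2 - 1)^2) = -2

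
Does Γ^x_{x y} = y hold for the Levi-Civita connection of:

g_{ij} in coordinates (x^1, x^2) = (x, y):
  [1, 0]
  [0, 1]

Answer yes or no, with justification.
Γ^x_{x y} = (1/2) g^{xx} (∂_x g_{xy} + ∂_y g_{xx} - ∂_x g_{xy}) = (1/2)(1)((0) + (0) - (0)) = 0
This differs from the proposed value y.
No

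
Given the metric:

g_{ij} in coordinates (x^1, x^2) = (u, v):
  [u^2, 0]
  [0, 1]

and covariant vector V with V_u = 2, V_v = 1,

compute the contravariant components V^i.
Inverse metric (diagonal): g^{uu} = 1/u^2, g^{vv} = 1
V^i = g^{ij} V_j:
V^u = (1/u^2)(2) + (0)(1) = 2/u^2
V^v = (0)(2) + (1)(1) = 1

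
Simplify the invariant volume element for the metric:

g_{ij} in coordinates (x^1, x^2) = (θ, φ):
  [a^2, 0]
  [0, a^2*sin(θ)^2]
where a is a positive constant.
det(g) = a^4*sin(θ)^2
√|det(g)| = a^2*sin(θ) (taking 0 < θ < π so that |sin(θ)| = sin(θ))
Volume element: dV = a^2*sin(θ) dθ dφ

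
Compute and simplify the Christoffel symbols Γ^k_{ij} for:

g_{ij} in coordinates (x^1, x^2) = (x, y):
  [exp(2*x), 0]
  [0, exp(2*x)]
Using Γ^k_{ij} = (1/2) g^{km} (∂_i g_{mj} + ∂_j g_{mi} - ∂_m g_{ij}); the metric is diagonal, so only the m = k term contributes.
Non-zero symbols (using the symmetry Γ^k_{ij} = Γ^k_{ji}):
Γ^x_{x x} = (1/2) g^{xx} (∂_x g_{xx} + ∂_x g_{xx} - ∂_x g_{xx}) = (1/2)(exp(-2*x))((2*exp(2*x)) + (2*exp(2*x)) - (2*exp(2*x))) = 1
Γ^x_{y y} = (1/2) g^{xx} (∂_y g_{xy} + ∂_y g_{xy} - ∂_x g_{yy}) = (1/2)(exp(-2*x))((0) + (0) - (2*exp(2*x))) = -1
Γ^y_{x y} = (1/2) g^{yy} (∂_x g_{yy} + ∂_y g_{yx} - ∂_y g_{xy}) = (1/2)(exp(-2*x))((2*exp(2*x)) + (0) - (0)) = 1
All other Christoffel symbols are zero.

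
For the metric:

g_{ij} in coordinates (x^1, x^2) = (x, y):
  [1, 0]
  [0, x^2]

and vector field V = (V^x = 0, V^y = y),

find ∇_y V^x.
Non-zero Christoffel symbols:
Γ^x_{y y} = -x
Γ^y_{x y} = 1/x
∇_y V^x = ∂_y V^x + Γ^x_{y j} V^j
  = (0) + (0)(0) + (-x)(y)
  = -x*y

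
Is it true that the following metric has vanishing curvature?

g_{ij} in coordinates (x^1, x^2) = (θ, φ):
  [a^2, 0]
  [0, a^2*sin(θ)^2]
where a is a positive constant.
Non-zero Christoffel symbols:
Γ^θ_{φ φ} = -sin(2*θ)/2
Γ^φ_{θ φ} = 1/tan(θ)
Ricci tensor: R_{θθ} = 1, R_{θφ} = 0, R_{φφ} = sin(θ)^2
The Ricci tensor is non-zero, so the Riemann tensor is non-zero: not flat.
No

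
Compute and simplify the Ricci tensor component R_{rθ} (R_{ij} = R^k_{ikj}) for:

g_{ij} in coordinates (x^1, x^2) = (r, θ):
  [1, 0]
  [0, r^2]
Non-zero Christoffel symbols (Γ^k_{ij} = Γ^k_{ji}):
Γ^r_{θ θ} = -r
Γ^θ_{r θ} = 1/r
R^r_{r r θ} = 0 (a repeated index in an antisymmetric pair)
R^θ_{r θ θ} = 0 (a repeated index in an antisymmetric pair)
R_{rθ} = R^r_{r r θ} + R^θ_{r θ θ} = (0) + (0) = 0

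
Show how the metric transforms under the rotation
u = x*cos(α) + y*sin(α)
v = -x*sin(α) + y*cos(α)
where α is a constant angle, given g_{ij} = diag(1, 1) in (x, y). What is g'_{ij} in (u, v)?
Invert the transformation: x = u*cos(α) - v*sin(α), y = u*sin(α) + v*cos(α)
g'_{ij} = (∂x^k/∂x'^i)(∂x^l/∂x'^j) g_{kl}; with g_{kl} = δ_{kl} this is Σ_k (∂x^k/∂x'^i)(∂x^k/∂x'^j).
Jacobian: ∂x/∂u = cos(α), ∂x/∂v = -sin(α), ∂y/∂u = sin(α), ∂y/∂v = cos(α)
g'_{uu} = (cos(α))(cos(α)) + (sin(α))(sin(α)) = 1
g'_{uv} = (cos(α))(-sin(α)) + (sin(α))(cos(α)) = 0
g'_{vv} = (-sin(α))(-sin(α)) + (cos(α))(cos(α)) = 1
g'_{ij} = diag(1, 1)
The Euclidean metric is invariant under rotations.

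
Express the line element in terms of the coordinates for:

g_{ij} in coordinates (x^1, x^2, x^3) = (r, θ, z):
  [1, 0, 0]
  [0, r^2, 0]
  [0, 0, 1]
ds^2 = g_{ij} dx^i dx^j; only the non-zero components contribute.
ds^2 = dr^2 + r^2 dθ^2 + dz^2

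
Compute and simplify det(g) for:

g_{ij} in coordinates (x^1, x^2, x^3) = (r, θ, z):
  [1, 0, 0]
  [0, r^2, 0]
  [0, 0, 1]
Diagonal metric: det(g) = g_{11}·g_{22}·g_{33}
= (1)·(r^2)·(1)
det(g) = r^2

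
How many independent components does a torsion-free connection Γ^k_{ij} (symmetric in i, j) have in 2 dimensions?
Γ^k_{ij} has n choices for the upper index and n(n+1)/2 independent symmetric lower index pairs.
Total = 2 × 2×3/2 = 2 × 3 = 6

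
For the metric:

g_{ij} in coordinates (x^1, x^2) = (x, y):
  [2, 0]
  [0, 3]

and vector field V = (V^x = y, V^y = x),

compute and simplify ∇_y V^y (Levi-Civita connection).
All Christoffel symbols are zero.
∇_y V^y = ∂_y V^y + Γ^y_{y j} V^j
  = (0) + (0)(y) + (0)(x)
  = 0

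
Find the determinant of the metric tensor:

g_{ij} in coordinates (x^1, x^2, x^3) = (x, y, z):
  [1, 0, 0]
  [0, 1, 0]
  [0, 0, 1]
Diagonal metric: det(g) = g_{11}·g_{22}·g_{33}
= (1)·(1)·(1)
det(g) = 1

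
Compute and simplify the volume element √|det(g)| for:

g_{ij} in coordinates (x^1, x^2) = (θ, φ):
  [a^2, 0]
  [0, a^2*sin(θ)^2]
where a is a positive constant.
det(g) = a^4*sin(θ)^2
√|det(g)| = a^2*sin(θ) (taking 0 < θ < π so that |sin(θ)| = sin(θ))
Volume element: dV = a^2*sin(θ) dθ dφ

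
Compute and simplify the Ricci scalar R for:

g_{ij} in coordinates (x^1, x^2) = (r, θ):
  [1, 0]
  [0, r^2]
Non-zero Christoffel symbols (Γ^k_{ij} = Γ^k_{ji}):
Γ^r_{θ θ} = -r
Γ^θ_{r θ} = 1/r
Ricci tensor (R_{ij} = R^k_{ikj}): R_{rr} = 0, R_{rθ} = 0, R_{θθ} = 0
Inverse metric: g^{rr} = 1, g^{θθ} = 1/r^2
R = g^{ij} R_{ij} = (1)(0) + (1/r^2)(0) = 0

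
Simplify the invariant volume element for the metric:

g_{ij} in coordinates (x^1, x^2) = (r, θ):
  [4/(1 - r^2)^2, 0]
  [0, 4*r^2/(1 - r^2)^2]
det(g) = 16*r^2/(1 - r^2)^4
√|det(g)| = 4*r/(r^2 - 1)^2
Volume element: dV = 4*r/(r^2 - 1)^2 dr dθ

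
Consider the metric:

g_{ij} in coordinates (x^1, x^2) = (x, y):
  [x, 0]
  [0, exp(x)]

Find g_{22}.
With x^1 = x, x^2 = y, g_{22} = g_{yy} is the row-2, column-2 entry of the matrix.
g_{22} = exp(x)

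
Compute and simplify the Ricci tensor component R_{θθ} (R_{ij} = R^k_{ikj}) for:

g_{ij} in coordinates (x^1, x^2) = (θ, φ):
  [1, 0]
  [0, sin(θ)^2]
Non-zero Christoffel symbols (Γ^k_{ij} = Γ^k_{ji}):
Γ^θ_{φ φ} = -sin(2*θ)/2
Γ^φ_{θ φ} = 1/tan(θ)
R^θ_{θ θ θ} = 0 (a repeated index in an antisymmetric pair)
R^φ_{θ φ θ} = ∂_φ Γ^φ_{θ θ} - ∂_θ Γ^φ_{θ φ} + Γ^φ_{φ m} Γ^m_{θ θ} - Γ^φ_{θ m} Γ^m_{θ φ}
  = (0) - (-1/sin(θ)^2) + (0) - (1/tan(θ)^2) = 1
R_{θθ} = R^θ_{θ θ θ} + R^φ_{θ φ θ} = (0) + (1) = 1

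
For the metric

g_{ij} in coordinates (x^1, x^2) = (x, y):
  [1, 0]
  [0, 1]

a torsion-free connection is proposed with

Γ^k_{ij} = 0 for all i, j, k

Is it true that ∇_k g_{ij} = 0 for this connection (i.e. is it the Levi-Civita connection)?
Using ∇_k g_{ij} = ∂_k g_{ij} - Γ^m_{ki} g_{mj} - Γ^m_{kj} g_{im}:
e.g. ∇_x g_{xx} = (0) - (0) - (0) = 0
Every component ∇_k g_{ij} vanishes: the connection is metric compatible.
Yes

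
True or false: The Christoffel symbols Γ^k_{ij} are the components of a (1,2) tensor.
Under a change of coordinates Γ picks up an inhomogeneous term ∂²x/∂x'∂x'; e.g. Γ = 0 in Cartesian coordinates but Γ^r_{θθ} = -r in polar coordinates on the same flat plane.
False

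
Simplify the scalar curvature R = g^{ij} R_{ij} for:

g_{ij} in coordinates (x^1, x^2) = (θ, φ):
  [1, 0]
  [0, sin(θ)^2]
Non-zero Christoffel symbols (Γ^k_{ij} = Γ^k_{ji}):
Γ^θ_{φ φ} = -sin(2*θ)/2
Γ^φ_{θ φ} = 1/tan(θ)
Ricci tensor (R_{ij} = R^k_{ikj}): R_{θθ} = 1, R_{θφ} = 0, R_{φφ} = sin(θ)^2
Inverse metric: g^{θθ} = 1, g^{φφ} = 1/sin(θ)^2
R = g^{ij} R_{ij} = (1)(1) + (1/sin(θ)^2)(sin(θ)^2) = 2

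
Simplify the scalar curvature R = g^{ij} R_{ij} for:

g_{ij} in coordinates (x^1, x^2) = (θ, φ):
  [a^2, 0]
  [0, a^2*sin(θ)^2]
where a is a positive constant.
Non-zero Christoffel symbols (Γ^k_{ij} = Γ^k_{ji}):
Γ^θ_{φ φ} = -sin(2*θ)/2
Γ^φ_{θ φ} = 1/tan(θ)
Ricci tensor (R_{ij} = R^k_{ikj}): R_{θθ} = 1, R_{θφ} = 0, R_{φφ} = sin(θ)^2
Inverse metric: g^{θθ} = 1/a^2, g^{φφ} = 1/(a^2*sin(θ)^2)
R = g^{ij} R_{ij} = (1/a^2)(1) + (1/(a^2*sin(θ)^2))(sin(θ)^2) = 2/a^2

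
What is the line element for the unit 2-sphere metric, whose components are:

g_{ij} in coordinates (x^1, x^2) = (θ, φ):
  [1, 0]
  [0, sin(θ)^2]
ds^2 = g_{ij} dx^i dx^j; only the non-zero components contribute.
ds^2 = dθ^2 + sin(θ)^2 dφ^2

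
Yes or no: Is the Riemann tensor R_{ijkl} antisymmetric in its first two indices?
R_{ijkl} = -R_{jikl} (follows from metric compatibility).
Yes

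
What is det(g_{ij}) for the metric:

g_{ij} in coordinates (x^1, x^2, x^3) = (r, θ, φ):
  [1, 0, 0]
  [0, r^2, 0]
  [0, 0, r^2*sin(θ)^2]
Diagonal metric: det(g) = g_{11}·g_{22}·g_{33}
= (1)·(r^2)·(r^2*sin(θ)^2)
det(g) = r^4*sin(θ)^2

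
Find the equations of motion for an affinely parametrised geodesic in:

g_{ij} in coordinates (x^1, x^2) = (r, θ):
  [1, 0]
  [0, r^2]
Geodesic equation: d^2x^k/dλ^2 + Γ^k_{ij} (dx^i/dλ)(dx^j/dλ) = 0.
Non-zero Christoffel symbols:
Γ^r_{θ θ} = -r
Γ^θ_{r θ} = 1/r
Substituting (the symmetric pair Γ^k_{ij}, Γ^k_{ji} combines into a factor 2):
d^2r/dλ^2 - r (dθ/dλ)^2 = 0
d^2θ/dλ^2 + (2/r) (dr/dλ)(dθ/dλ) = 0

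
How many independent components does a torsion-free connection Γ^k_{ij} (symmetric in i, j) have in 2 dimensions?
Γ^k_{ij} has n choices for the upper index and n(n+1)/2 independent symmetric lower index pairs.
Total = 2 × 2×3/2 = 2 × 3 = 6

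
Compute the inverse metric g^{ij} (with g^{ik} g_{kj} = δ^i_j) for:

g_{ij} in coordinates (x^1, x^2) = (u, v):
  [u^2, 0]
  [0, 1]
The metric is diagonal, so g^{ij} is diagonal with entries 1/g_{ii}: diag(1/(u^2), 1).
g^{ij}:
  [1/u^2, 0]
  [0, 1]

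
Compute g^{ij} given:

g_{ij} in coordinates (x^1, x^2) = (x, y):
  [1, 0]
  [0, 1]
The metric is diagonal, so g^{ij} is diagonal with entries 1/g_{ii}: diag(1, 1).
g^{ij}:
  [1, 0]
  [0, 1]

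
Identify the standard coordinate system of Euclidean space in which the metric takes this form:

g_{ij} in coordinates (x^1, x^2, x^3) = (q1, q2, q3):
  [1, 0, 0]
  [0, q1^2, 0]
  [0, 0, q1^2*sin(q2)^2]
The line element ds^2 = dq1^2 + q1^2 dq2^2 + q1^2 sin(q2)^2 dq3^2 is dr^2 + r^2 dθ^2 + r^2 sin(θ)^2 dφ^2 with q1 = r, q2 = θ, q3 = φ.
spherical coordinates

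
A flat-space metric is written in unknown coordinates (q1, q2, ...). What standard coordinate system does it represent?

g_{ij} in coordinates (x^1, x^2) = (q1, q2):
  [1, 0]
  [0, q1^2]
The line element ds^2 = dq1^2 + q1^2 dq2^2 is dr^2 + r^2 dθ^2 with q1 = r, q2 = θ.
polar coordinates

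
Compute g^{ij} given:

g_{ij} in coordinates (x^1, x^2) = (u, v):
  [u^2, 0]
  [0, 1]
The metric is diagonal, so g^{ij} is diagonal with entries 1/g_{ii}: diag(1/(u^2), 1).
g^{ij}:
  [1/u^2, 0]
  [0, 1]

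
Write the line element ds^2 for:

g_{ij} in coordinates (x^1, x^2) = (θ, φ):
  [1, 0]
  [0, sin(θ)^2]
ds^2 = g_{ij} dx^i dx^j; only the non-zero components contribute.
ds^2 = dθ^2 + sin(θ)^2 dφ^2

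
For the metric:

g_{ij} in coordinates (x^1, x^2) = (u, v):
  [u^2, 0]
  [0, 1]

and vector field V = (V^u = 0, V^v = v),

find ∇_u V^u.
Non-zero Christoffel symbols:
Γ^u_{u u} = 1/u
∇_u V^u = ∂_u V^u + Γ^u_{u j} V^j
  = (0) + (1/u)(0) + (0)(v)
  = 0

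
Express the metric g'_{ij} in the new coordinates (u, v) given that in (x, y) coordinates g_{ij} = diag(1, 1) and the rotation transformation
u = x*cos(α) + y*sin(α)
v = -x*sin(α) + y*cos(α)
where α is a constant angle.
Invert the transformation: x = u*cos(α) - v*sin(α), y = u*sin(α) + v*cos(α)
g'_{ij} = (∂x^k/∂x'^i)(∂x^l/∂x'^j) g_{kl}; with g_{kl} = δ_{kl} this is Σ_k (∂x^k/∂x'^i)(∂x^k/∂x'^j).
Jacobian: ∂x/∂u = cos(α), ∂x/∂v = -sin(α), ∂y/∂u = sin(α), ∂y/∂v = cos(α)
g'_{uu} = (cos(α))(cos(α)) + (sin(α))(sin(α)) = 1
g'_{uv} = (cos(α))(-sin(α)) + (sin(α))(cos(α)) = 0
g'_{vv} = (-sin(α))(-sin(α)) + (cos(α))(cos(α)) = 1
g'_{ij} = diag(1, 1)
The Euclidean metric is invariant under rotations.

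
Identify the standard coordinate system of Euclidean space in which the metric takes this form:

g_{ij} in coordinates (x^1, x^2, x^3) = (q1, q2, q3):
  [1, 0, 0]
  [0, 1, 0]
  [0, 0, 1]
All components are constant and the metric is the identity, i.e. orthonormal rectilinear coordinates.
Cartesian (3D) coordinates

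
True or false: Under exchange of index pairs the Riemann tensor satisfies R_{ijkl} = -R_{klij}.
The pair-exchange symmetry has a plus sign: R_{ijkl} = +R_{klij}.
False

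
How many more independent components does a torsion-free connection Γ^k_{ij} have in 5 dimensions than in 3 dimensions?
Independent components in n dimensions: n × n(n+1)/2 = n^2(n+1)/2.
5D: 5 × 15 = 75
3D: 3 × 6 = 18
Difference = 75 - 18 = 57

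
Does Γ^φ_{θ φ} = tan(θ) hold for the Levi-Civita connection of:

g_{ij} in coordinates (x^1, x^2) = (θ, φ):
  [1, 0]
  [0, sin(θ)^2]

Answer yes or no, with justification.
Γ^φ_{θ φ} = (1/2) g^{φφ} (∂_θ g_{φφ} + ∂_φ g_{φθ} - ∂_φ g_{θφ}) = (1/2)(1/sin(θ)^2)((sin(2*θ)) + (0) - (0)) = 1/tan(θ)
This differs from the proposed value tan(θ).
No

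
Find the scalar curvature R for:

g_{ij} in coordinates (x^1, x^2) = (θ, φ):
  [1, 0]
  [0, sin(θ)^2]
Non-zero Christoffel symbols (Γ^k_{ij} = Γ^k_{ji}):
Γ^θ_{φ φ} = -sin(2*θ)/2
Γ^φ_{θ φ} = 1/tan(θ)
Ricci tensor (R_{ij} = R^k_{ikj}): R_{θθ} = 1, R_{θφ} = 0, R_{φφ} = sin(θ)^2
Inverse metric: g^{θθ} = 1, g^{φφ} = 1/sin(θ)^2
R = g^{ij} R_{ij} = (1)(1) + (1/sin(θ)^2)(sin(θ)^2) = 2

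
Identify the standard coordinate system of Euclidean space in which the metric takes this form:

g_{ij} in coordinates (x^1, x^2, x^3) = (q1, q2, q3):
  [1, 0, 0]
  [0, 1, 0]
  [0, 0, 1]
All components are constant and the metric is the identity, i.e. orthonormal rectilinear coordinates.
Cartesian (3D) coordinates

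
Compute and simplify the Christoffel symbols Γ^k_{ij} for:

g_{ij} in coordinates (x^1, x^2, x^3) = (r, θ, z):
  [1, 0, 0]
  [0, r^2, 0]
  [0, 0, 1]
Using Γ^k_{ij} = (1/2) g^{km} (∂_i g_{mj} + ∂_j g_{mi} - ∂_m g_{ij}); the metric is diagonal, so only the m = k term contributes.
Non-zero symbols (using the symmetry Γ^k_{ij} = Γ^k_{ji}):
Γ^r_{θ θ} = (1/2) g^{rr} (∂_θ g_{rθ} + ∂_θ g_{rθ} - ∂_r g_{θθ}) = (1/2)(1)((0) + (0) - (2*r)) = -r
Γ^θ_{r θ} = (1/2) g^{θθ} (∂_r g_{θθ} + ∂_θ g_{θr} - ∂_θ g_{rθ}) = (1/2)(1/r^2)((2*r) + (0) - (0)) = 1/r
All other Christoffel symbols are zero.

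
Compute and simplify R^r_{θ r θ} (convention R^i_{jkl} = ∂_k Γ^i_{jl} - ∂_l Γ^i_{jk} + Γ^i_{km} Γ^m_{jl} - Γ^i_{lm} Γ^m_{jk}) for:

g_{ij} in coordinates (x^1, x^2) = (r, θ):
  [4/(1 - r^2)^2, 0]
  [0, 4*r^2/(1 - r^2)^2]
Non-zero Christoffel symbols (Γ^k_{ij} = Γ^k_{ji}):
Γ^r_{r r} = 2*r/(1 - r^2)
Γ^r_{θ θ} = (r^3 + r)/(r^2 - 1)
Γ^θ_{r θ} = (-r^2 - 1)/(r^3 - r)
R^r_{θ r θ} = ∂_r Γ^r_{θ θ} - ∂_θ Γ^r_{θ r} + Γ^r_{r m} Γ^m_{θ θ} - Γ^r_{θ m} Γ^m_{θ r}
  = ((r^4 - 4*r^2 - 1)/(r^2 - 1)^2) - (0) + (-2*r^2*(r^2 + 1)/(r^2 - 1)^2) - (-(r^2 + 1)^2/(r^2 - 1)^2) = -4*r^2/(r^2 - 1)^2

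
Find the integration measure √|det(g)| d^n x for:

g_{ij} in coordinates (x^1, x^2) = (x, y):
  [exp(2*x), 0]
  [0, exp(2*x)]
det(g) = exp(4*x)
√|det(g)| = exp(2*x)
Volume element: dV = exp(2*x) dx dy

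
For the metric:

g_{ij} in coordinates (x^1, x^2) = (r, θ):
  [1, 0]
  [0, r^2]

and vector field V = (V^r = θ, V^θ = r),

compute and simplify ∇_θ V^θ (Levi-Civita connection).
Non-zero Christoffel symbols:
Γ^r_{θ θ} = -r
Γ^θ_{r θ} = 1/r
∇_θ V^θ = ∂_θ V^θ + Γ^θ_{θ j} V^j
  = (0) + (1/r)(θ) + (0)(r)
  = θ/r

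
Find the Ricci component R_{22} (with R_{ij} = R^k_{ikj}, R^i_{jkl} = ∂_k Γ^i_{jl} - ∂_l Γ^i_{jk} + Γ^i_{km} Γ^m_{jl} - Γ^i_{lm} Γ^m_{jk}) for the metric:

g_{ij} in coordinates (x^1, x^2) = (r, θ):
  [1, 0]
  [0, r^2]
Non-zero Christoffel symbols (Γ^k_{ij} = Γ^k_{ji}):
Γ^r_{θ θ} = -r
Γ^θ_{r θ} = 1/r
R^r_{θ r θ} = ∂_r Γ^r_{θ θ} - ∂_θ Γ^r_{θ r} + Γ^r_{r m} Γ^m_{θ θ} - Γ^r_{θ m} Γ^m_{θ r}
  = (-1) - (0) + (0) - (-1) = 0
R^θ_{θ θ θ} = 0 (a repeated index in an antisymmetric pair)
R_{θθ} = R^r_{θ r θ} + R^θ_{θ θ θ} = (0) + (0) = 0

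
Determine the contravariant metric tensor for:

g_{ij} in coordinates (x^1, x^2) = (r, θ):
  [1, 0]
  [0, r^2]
The metric is diagonal, so g^{ij} is diagonal with entries 1/g_{ii}: diag(1, 1/(r^2)).
g^{ij}:
  [1, 0]
  [0, 1/r^2]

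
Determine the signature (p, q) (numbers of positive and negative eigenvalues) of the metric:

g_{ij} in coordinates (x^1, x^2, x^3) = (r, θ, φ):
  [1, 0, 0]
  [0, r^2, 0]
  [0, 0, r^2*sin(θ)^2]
The metric is diagonal, so its eigenvalues are the diagonal entries: 1, r^2, r^2*sin(θ)^2 (at a generic point, where coordinate-dependent entries are positive).
3 positive, 0 negative.
(3, 0) - Riemannian (positive definite)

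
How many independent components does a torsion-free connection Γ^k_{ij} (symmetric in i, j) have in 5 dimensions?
Γ^k_{ij} has n choices for the upper index and n(n+1)/2 independent symmetric lower index pairs.
Total = 5 × 5×6/2 = 5 × 15 = 75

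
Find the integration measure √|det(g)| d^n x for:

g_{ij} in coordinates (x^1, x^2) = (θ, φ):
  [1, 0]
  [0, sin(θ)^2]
det(g) = sin(θ)^2
√|det(g)| = sin(θ) (taking 0 < θ < π so that |sin(θ)| = sin(θ))
Volume element: dV = sin(θ) dθ dφ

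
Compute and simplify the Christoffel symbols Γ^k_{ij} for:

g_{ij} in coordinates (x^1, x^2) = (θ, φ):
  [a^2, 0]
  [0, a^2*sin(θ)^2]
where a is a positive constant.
Using Γ^k_{ij} = (1/2) g^{km} (∂_i g_{mj} + ∂_j g_{mi} - ∂_m g_{ij}); the metric is diagonal, so only the m = k term contributes.
Non-zero symbols (using the symmetry Γ^k_{ij} = Γ^k_{ji}):
Γ^θ_{φ φ} = (1/2) g^{θθ} (∂_φ g_{θφ} + ∂_φ g_{θφ} - ∂_θ g_{φφ}) = (1/2)(1/a^2)((0) + (0) - (a^2*sin(2*θ))) = -sin(2*θ)/2
Γ^φ_{θ φ} = (1/2) g^{φφ} (∂_θ g_{φφ} + ∂_φ g_{φθ} - ∂_φ g_{θφ}) = (1/2)(1/(a^2*sin(θ)^2))((a^2*sin(2*θ)) + (0) - (0)) = 1/tan(θ)
All other Christoffel symbols are zero.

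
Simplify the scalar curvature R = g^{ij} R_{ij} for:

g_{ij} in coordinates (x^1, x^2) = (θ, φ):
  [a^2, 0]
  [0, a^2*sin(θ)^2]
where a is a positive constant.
Non-zero Christoffel symbols (Γ^k_{ij} = Γ^k_{ji}):
Γ^θ_{φ φ} = -sin(2*θ)/2
Γ^φ_{θ φ} = 1/tan(θ)
Ricci tensor (R_{ij} = R^k_{ikj}): R_{θθ} = 1, R_{θφ} = 0, R_{φφ} = sin(θ)^2
Inverse metric: g^{θθ} = 1/a^2, g^{φφ} = 1/(a^2*sin(θ)^2)
R = g^{ij} R_{ij} = (1/a^2)(1) + (1/(a^2*sin(θ)^2))(sin(θ)^2) = 2/a^2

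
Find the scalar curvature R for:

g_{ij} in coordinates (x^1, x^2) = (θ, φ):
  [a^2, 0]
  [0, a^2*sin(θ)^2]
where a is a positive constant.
Non-zero Christoffel symbols (Γ^k_{ij} = Γ^k_{ji}):
Γ^θ_{φ φ} = -sin(2*θ)/2
Γ^φ_{θ φ} = 1/tan(θ)
Ricci tensor (R_{ij} = R^k_{ikj}): R_{θθ} = 1, R_{θφ} = 0, R_{φφ} = sin(θ)^2
Inverse metric: g^{θθ} = 1/a^2, g^{φφ} = 1/(a^2*sin(θ)^2)
R = g^{ij} R_{ij} = (1/a^2)(1) + (1/(a^2*sin(θ)^2))(sin(θ)^2) = 2/a^2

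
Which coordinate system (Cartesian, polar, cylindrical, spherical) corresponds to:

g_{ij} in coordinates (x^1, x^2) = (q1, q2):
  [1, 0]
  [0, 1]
All components are constant and the metric is the identity, i.e. orthonormal rectilinear coordinates.
Cartesian (2D) coordinates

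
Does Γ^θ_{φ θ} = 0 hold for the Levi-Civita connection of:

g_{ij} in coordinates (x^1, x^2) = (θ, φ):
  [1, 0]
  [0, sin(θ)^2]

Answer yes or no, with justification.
Γ^θ_{φ θ} = (1/2) g^{θθ} (∂_φ g_{θθ} + ∂_θ g_{θφ} - ∂_θ g_{φθ}) = (1/2)(1)((0) + (0) - (0)) = 0
This equals the proposed value 0.
Yes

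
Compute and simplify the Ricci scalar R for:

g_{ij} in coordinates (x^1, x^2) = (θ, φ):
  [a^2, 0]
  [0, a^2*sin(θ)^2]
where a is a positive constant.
Non-zero Christoffel symbols (Γ^k_{ij} = Γ^k_{ji}):
Γ^θ_{φ φ} = -sin(2*θ)/2
Γ^φ_{θ φ} = 1/tan(θ)
Ricci tensor (R_{ij} = R^k_{ikj}): R_{θθ} = 1, R_{θφ} = 0, R_{φφ} = sin(θ)^2
Inverse metric: g^{θθ} = 1/a^2, g^{φφ} = 1/(a^2*sin(θ)^2)
R = g^{ij} R_{ij} = (1/a^2)(1) + (1/(a^2*sin(θ)^2))(sin(θ)^2) = 2/a^2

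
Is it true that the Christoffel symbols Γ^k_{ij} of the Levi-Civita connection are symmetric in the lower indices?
The Levi-Civita connection is torsion-free, which is exactly Γ^k_{ij} = Γ^k_{ji}.
Yes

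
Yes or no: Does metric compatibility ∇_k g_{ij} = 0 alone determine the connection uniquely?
One also needs vanishing torsion; metric compatibility plus torsion-freeness singles out the Levi-Civita connection.
No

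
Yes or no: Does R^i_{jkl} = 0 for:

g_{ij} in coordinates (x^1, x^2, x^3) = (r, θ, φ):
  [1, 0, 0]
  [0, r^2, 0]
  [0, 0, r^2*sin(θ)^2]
Non-zero Christoffel symbols:
Γ^r_{θ θ} = -r
Γ^r_{φ φ} = -r*sin(θ)^2
Γ^θ_{r θ} = 1/r
Γ^θ_{φ φ} = -sin(2*θ)/2
Γ^φ_{r φ} = 1/r
Γ^φ_{θ φ} = 1/tan(θ)
Ricci tensor: R_{rr} = 0, R_{rθ} = 0, R_{rφ} = 0, R_{θθ} = 0, R_{θφ} = 0, R_{φφ} = 0
All R_{ij} vanish; in 3 dimensions the Riemann tensor is fully determined by the Ricci tensor, so R^i_{jkl} = 0: the metric is flat (curvilinear coordinates on flat space).
Yes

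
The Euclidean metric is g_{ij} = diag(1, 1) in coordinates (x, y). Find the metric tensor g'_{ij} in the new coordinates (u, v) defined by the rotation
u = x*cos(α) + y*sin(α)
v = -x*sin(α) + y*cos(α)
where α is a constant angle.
Invert the transformation: x = u*cos(α) - v*sin(α), y = u*sin(α) + v*cos(α)
g'_{ij} = (∂x^k/∂x'^i)(∂x^l/∂x'^j) g_{kl}; with g_{kl} = δ_{kl} this is Σ_k (∂x^k/∂x'^i)(∂x^k/∂x'^j).
Jacobian: ∂x/∂u = cos(α), ∂x/∂v = -sin(α), ∂y/∂u = sin(α), ∂y/∂v = cos(α)
g'_{uu} = (cos(α))(cos(α)) + (sin(α))(sin(α)) = 1
g'_{uv} = (cos(α))(-sin(α)) + (sin(α))(cos(α)) = 0
g'_{vv} = (-sin(α))(-sin(α)) + (cos(α))(cos(α)) = 1
g'_{ij} = diag(1, 1)
The Euclidean metric is invariant under rotations.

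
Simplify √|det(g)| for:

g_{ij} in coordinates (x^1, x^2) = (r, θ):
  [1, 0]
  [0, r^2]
det(g) = r^2
√|det(g)| = r
Volume element: dV = r dr dθ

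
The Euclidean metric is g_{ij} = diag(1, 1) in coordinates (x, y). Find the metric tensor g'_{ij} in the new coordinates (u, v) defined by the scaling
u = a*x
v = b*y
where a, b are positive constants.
Invert the transformation: x = u/a, y = v/b
g'_{ij} = (∂x^k/∂x'^i)(∂x^l/∂x'^j) g_{kl}; with g_{kl} = δ_{kl} this is Σ_k (∂x^k/∂x'^i)(∂x^k/∂x'^j).
Jacobian: ∂x/∂u = 1/a, ∂x/∂v = 0, ∂y/∂u = 0, ∂y/∂v = 1/b
g'_{uu} = (1/a)(1/a) + (0)(0) = 1/a^2
g'_{uv} = (1/a)(0) + (0)(1/b) = 0
g'_{vv} = (0)(0) + (1/b)(1/b) = 1/b^2
g'_{ij} = diag(1/a^2, 1/b^2)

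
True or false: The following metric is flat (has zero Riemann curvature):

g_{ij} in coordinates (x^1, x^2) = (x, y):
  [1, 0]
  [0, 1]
All metric components are constant, so every Christoffel symbol vanishes and R^i_{jkl} = 0.
True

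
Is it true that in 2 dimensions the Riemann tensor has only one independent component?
The number of independent components is n^2(n^2-1)/12 = 4·3/12 = 1 for n = 2 (e.g. R_{1212}).
Yes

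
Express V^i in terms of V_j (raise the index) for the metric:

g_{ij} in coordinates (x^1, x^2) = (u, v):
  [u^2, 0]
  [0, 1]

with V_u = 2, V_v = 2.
Inverse metric (diagonal): g^{uu} = 1/u^2, g^{vv} = 1
V^i = g^{ij} V_j:
V^u = (1/u^2)(2) + (0)(2) = 2/u^2
V^v = (0)(2) + (1)(2) = 2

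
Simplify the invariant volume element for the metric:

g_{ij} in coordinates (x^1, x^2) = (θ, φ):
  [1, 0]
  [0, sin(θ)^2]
det(g) = sin(θ)^2
√|det(g)| = sin(θ) (taking 0 < θ < π so that |sin(θ)| = sin(θ))
Volume element: dV = sin(θ) dθ dφ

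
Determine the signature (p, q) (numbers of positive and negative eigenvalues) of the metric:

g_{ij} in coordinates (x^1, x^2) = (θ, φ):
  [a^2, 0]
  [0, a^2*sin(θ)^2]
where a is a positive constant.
The metric is diagonal, so its eigenvalues are the diagonal entries: a^2, a^2*sin(θ)^2 (at a generic point, where coordinate-dependent entries are positive).
2 positive, 0 negative.
(2, 0) - Riemannian (positive definite)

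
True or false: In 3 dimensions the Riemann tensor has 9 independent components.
n^2(n^2-1)/12 = 9·8/12 = 6 independent components for n = 3.
False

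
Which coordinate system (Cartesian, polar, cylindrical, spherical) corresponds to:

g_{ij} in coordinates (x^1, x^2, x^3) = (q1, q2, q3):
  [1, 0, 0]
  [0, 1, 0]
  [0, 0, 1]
All components are constant and the metric is the identity, i.e. orthonormal rectilinear coordinates.
Cartesian (3D) coordinates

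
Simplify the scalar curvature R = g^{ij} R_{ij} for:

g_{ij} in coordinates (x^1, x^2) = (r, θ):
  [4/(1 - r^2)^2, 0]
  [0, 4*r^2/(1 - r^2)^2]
Non-zero Christoffel symbols (Γ^k_{ij} = Γ^k_{ji}):
Γ^r_{r r} = 2*r/(1 - r^2)
Γ^r_{θ θ} = (r^3 + r)/(r^2 - 1)
Γ^θ_{r θ} = (-r^2 - 1)/(r^3 - r)
Ricci tensor (R_{ij} = R^k_{ikj}): R_{rr} = -4/(r^2 - 1)^2, R_{rθ} = 0, R_{θθ} = -4*r^2/(r^2 - 1)^2
Inverse metric: g^{rr} = (1 - r^2)^2/4, g^{θθ} = (1 - r^2)^2/(4*r^2)
R = g^{ij} R_{ij} = ((1 - r^2)^2/4)(-4/(r^2 - 1)^2) + ((1 - r^2)^2/(4*r^2))(-4*r^2/(r^2 - 1)^2) = -2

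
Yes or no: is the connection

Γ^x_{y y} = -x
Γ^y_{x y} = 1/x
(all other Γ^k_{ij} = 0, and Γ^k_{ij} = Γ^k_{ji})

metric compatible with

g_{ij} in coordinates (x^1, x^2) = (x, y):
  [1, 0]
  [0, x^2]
Using ∇_k g_{ij} = ∂_k g_{ij} - Γ^m_{ki} g_{mj} - Γ^m_{kj} g_{im}:
e.g. ∇_x g_{yy} = (2*x) - (x) - (x) = 0
Every component ∇_k g_{ij} vanishes: the connection is metric compatible.
Yes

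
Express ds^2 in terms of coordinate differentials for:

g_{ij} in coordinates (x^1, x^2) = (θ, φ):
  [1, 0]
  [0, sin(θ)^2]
ds^2 = g_{ij} dx^i dx^j; only the non-zero components contribute.
ds^2 = dθ^2 + sin(θ)^2 dφ^2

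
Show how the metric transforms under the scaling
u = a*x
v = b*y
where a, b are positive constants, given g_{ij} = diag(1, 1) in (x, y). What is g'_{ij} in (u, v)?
Invert the transformation: x = u/a, y = v/b
g'_{ij} = (∂x^k/∂x'^i)(∂x^l/∂x'^j) g_{kl}; with g_{kl} = δ_{kl} this is Σ_k (∂x^k/∂x'^i)(∂x^k/∂x'^j).
Jacobian: ∂x/∂u = 1/a, ∂x/∂v = 0, ∂y/∂u = 0, ∂y/∂v = 1/b
g'_{uu} = (1/a)(1/a) + (0)(0) = 1/a^2
g'_{uv} = (1/a)(0) + (0)(1/b) = 0
g'_{vv} = (0)(0) + (1/b)(1/b) = 1/b^2
g'_{ij} = diag(1/a^2, 1/b^2)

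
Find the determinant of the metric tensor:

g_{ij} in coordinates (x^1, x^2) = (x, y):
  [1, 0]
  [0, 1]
For a 2×2 metric: det(g) = g_{11}·g_{22} - g_{12}·g_{21}
= (1)·(1) - (0)·(0)
= 1 - 0
det(g) = 1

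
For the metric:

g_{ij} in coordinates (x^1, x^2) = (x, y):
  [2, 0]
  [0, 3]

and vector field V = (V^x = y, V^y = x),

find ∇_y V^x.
All Christoffel symbols are zero.
∇_y V^x = ∂_y V^x + Γ^x_{y j} V^j
  = (1) + (0)(y) + (0)(x)
  = 1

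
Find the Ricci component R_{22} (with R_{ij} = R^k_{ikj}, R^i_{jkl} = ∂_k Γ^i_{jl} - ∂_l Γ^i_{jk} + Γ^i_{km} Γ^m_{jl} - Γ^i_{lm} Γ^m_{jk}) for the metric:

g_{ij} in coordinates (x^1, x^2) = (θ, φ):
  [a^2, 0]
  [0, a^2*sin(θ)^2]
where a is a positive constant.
Non-zero Christoffel symbols (Γ^k_{ij} = Γ^k_{ji}):
Γ^θ_{φ φ} = -sin(2*θ)/2
Γ^φ_{θ φ} = 1/tan(θ)
R^θ_{φ θ φ} = ∂_θ Γ^θ_{φ φ} - ∂_φ Γ^θ_{φ θ} + Γ^θ_{θ m} Γ^m_{φ φ} - Γ^θ_{φ m} Γ^m_{φ θ}
  = (-cos(2*θ)) - (0) + (0) - (-cos(θ)^2) = sin(θ)^2
R^φ_{φ φ φ} = 0 (a repeated index in an antisymmetric pair)
R_{φφ} = R^θ_{φ θ φ} + R^φ_{φ φ φ} = (sin(θ)^2) + (0) = sin(θ)^2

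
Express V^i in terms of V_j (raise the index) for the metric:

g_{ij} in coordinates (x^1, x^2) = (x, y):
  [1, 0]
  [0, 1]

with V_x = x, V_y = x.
Inverse metric (diagonal): g^{xx} = 1, g^{yy} = 1
V^i = g^{ij} V_j:
V^x = (1)(x) + (0)(x) = x
V^y = (0)(x) + (1)(x) = x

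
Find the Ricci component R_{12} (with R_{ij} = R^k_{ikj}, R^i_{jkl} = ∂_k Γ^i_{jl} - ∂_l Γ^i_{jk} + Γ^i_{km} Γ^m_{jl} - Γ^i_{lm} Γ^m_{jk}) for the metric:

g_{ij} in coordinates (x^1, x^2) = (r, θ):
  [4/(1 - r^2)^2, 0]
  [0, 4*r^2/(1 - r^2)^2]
Non-zero Christoffel symbols (Γ^k_{ij} = Γ^k_{ji}):
Γ^r_{r r} = 2*r/(1 - r^2)
Γ^r_{θ θ} = (r^3 + r)/(r^2 - 1)
Γ^θ_{r θ} = (-r^2 - 1)/(r^3 - r)
R^r_{r r θ} = 0 (a repeated index in an antisymmetric pair)
R^θ_{r θ θ} = 0 (a repeated index in an antisymmetric pair)
R_{rθ} = R^r_{r r θ} + R^θ_{r θ θ} = (0) + (0) = 0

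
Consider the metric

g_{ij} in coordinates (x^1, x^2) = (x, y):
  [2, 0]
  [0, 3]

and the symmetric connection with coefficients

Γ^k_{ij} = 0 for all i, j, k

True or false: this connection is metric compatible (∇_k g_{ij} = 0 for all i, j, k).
Using ∇_k g_{ij} = ∂_k g_{ij} - Γ^m_{ki} g_{mj} - Γ^m_{kj} g_{im}:
e.g. ∇_x g_{xx} = (0) - (0) - (0) = 0
Every component ∇_k g_{ij} vanishes: the connection is metric compatible.
True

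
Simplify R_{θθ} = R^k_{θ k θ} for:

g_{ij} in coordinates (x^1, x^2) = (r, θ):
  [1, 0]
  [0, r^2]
Non-zero Christoffel symbols (Γ^k_{ij} = Γ^k_{ji}):
Γ^r_{θ θ} = -r
Γ^θ_{r θ} = 1/r
R^r_{θ r θ} = ∂_r Γ^r_{θ θ} - ∂_θ Γ^r_{θ r} + Γ^r_{r m} Γ^m_{θ θ} - Γ^r_{θ m} Γ^m_{θ r}
  = (-1) - (0) + (0) - (-1) = 0
R^θ_{θ θ θ} = 0 (a repeated index in an antisymmetric pair)
R_{θθ} = R^r_{θ r θ} + R^θ_{θ θ θ} = (0) + (0) = 0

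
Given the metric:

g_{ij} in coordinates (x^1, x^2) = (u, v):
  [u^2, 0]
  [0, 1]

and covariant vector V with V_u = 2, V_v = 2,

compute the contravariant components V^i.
Inverse metric (diagonal): g^{uu} = 1/u^2, g^{vv} = 1
V^i = g^{ij} V_j:
V^u = (1/u^2)(2) + (0)(2) = 2/u^2
V^v = (0)(2) + (1)(2) = 2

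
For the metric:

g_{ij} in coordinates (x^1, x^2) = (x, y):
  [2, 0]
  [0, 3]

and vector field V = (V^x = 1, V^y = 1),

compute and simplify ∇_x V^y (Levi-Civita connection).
All Christoffel symbols are zero.
∇_x V^y = ∂_x V^y + Γ^y_{x j} V^j
  = (0) + (0)(1) + (0)(1)
  = 0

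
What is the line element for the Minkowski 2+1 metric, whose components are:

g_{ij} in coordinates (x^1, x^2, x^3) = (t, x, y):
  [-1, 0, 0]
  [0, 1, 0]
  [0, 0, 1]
ds^2 = g_{ij} dx^i dx^j; only the non-zero components contribute.
ds^2 = -dt^2 + dx^2 + dy^2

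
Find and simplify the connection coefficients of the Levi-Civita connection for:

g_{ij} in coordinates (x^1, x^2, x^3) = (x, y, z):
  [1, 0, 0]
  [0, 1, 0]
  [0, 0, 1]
Using Γ^k_{ij} = (1/2) g^{km} (∂_i g_{mj} + ∂_j g_{mi} - ∂_m g_{ij}); the metric is diagonal, so only the m = k term contributes.
Every metric component is constant, so all ∂_m g_{ij} = 0 and every Christoffel symbol vanishes.
All Christoffel symbols are zero.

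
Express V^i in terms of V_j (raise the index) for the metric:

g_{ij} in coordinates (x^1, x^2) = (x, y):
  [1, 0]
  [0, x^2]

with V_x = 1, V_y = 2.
Inverse metric (diagonal): g^{xx} = 1, g^{yy} = 1/x^2
V^i = g^{ij} V_j:
V^x = (1)(1) + (0)(2) = 1
V^y = (0)(1) + (1/x^2)(2) = 2/x^2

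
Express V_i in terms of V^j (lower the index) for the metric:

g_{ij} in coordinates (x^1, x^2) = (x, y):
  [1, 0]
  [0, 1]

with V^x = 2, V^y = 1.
V_i = g_{ij} V^j:
V_x = (1)(2) + (0)(1) = 2
V_y = (0)(2) + (1)(1) = 1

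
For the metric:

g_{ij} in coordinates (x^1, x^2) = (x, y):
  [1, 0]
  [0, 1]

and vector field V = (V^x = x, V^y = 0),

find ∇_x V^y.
All Christoffel symbols are zero.
∇_x V^y = ∂_x V^y + Γ^y_{x j} V^j
  = (0) + (0)(x) + (0)(0)
  = 0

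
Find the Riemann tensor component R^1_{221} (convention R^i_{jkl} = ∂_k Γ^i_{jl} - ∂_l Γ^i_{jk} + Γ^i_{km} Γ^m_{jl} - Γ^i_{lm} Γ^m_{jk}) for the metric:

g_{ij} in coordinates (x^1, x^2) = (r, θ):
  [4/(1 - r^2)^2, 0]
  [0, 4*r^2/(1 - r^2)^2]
Non-zero Christoffel symbols (Γ^k_{ij} = Γ^k_{ji}):
Γ^r_{r r} = 2*r/(1 - r^2)
Γ^r_{θ θ} = (r^3 + r)/(r^2 - 1)
Γ^θ_{r θ} = (-r^2 - 1)/(r^3 - r)
R^r_{θ θ r} = ∂_θ Γ^r_{θ r} - ∂_r Γ^r_{θ θ} + Γ^r_{θ m} Γ^m_{θ r} - Γ^r_{r m} Γ^m_{θ θ}
  = (0) - ((r^4 - 4*r^2 - 1)/(r^2 - 1)^2) + (-(r^2 + 1)^2/(r^2 - 1)^2) - (-2*r^2*(r^2 + 1)/(r^2 - 1)^2) = 4*r^2/(r^2 - 1)^2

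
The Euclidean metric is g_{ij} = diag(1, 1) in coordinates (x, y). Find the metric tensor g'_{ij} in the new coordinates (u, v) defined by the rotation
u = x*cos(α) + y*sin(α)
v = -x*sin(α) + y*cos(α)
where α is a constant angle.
Invert the transformation: x = u*cos(α) - v*sin(α), y = u*sin(α) + v*cos(α)
g'_{ij} = (∂x^k/∂x'^i)(∂x^l/∂x'^j) g_{kl}; with g_{kl} = δ_{kl} this is Σ_k (∂x^k/∂x'^i)(∂x^k/∂x'^j).
Jacobian: ∂x/∂u = cos(α), ∂x/∂v = -sin(α), ∂y/∂u = sin(α), ∂y/∂v = cos(α)
g'_{uu} = (cos(α))(cos(α)) + (sin(α))(sin(α)) = 1
g'_{uv} = (cos(α))(-sin(α)) + (sin(α))(cos(α)) = 0
g'_{vv} = (-sin(α))(-sin(α)) + (cos(α))(cos(α)) = 1
g'_{ij} = diag(1, 1)
The Euclidean metric is invariant under rotations.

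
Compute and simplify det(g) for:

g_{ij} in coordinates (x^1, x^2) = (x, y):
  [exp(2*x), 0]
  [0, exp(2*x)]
For a 2×2 metric: det(g) = g_{11}·g_{22} - g_{12}·g_{21}
= (exp(2*x))·(exp(2*x)) - (0)·(0)
= exp(4*x) - 0
det(g) = exp(4*x)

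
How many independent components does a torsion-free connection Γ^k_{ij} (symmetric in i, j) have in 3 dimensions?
Γ^k_{ij} has n choices for the upper index and n(n+1)/2 independent symmetric lower index pairs.
Total = 3 × 3×4/2 = 3 × 6 = 18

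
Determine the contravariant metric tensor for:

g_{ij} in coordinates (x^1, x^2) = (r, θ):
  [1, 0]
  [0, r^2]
The metric is diagonal, so g^{ij} is diagonal with entries 1/g_{ii}: diag(1, 1/(r^2)).
g^{ij}:
  [1, 0]
  [0, 1/r^2]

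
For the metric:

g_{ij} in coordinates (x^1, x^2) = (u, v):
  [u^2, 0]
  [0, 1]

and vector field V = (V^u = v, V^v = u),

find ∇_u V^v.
Non-zero Christoffel symbols:
Γ^u_{u u} = 1/u
∇_u V^v = ∂_u V^v + Γ^v_{u j} V^j
  = (1) + (0)(v) + (0)(u)
  = 1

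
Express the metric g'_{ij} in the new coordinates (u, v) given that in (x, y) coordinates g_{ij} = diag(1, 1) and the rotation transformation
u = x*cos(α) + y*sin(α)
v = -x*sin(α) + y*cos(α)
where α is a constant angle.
Invert the transformation: x = u*cos(α) - v*sin(α), y = u*sin(α) + v*cos(α)
g'_{ij} = (∂x^k/∂x'^i)(∂x^l/∂x'^j) g_{kl}; with g_{kl} = δ_{kl} this is Σ_k (∂x^k/∂x'^i)(∂x^k/∂x'^j).
Jacobian: ∂x/∂u = cos(α), ∂x/∂v = -sin(α), ∂y/∂u = sin(α), ∂y/∂v = cos(α)
g'_{uu} = (cos(α))(cos(α)) + (sin(α))(sin(α)) = 1
g'_{uv} = (cos(α))(-sin(α)) + (sin(α))(cos(α)) = 0
g'_{vv} = (-sin(α))(-sin(α)) + (cos(α))(cos(α)) = 1
g'_{ij} = diag(1, 1)
The Euclidean metric is invariant under rotations.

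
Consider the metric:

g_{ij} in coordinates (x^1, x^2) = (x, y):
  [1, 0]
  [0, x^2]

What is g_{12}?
With x^1 = x, x^2 = y, g_{12} = g_{xy} is the row-1, column-2 entry of the matrix.
g_{12} = 0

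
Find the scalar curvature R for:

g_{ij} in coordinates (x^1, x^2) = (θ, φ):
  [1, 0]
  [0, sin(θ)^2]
Non-zero Christoffel symbols (Γ^k_{ij} = Γ^k_{ji}):
Γ^θ_{φ φ} = -sin(2*θ)/2
Γ^φ_{θ φ} = 1/tan(θ)
Ricci tensor (R_{ij} = R^k_{ikj}): R_{θθ} = 1, R_{θφ} = 0, R_{φφ} = sin(θ)^2
Inverse metric: g^{θθ} = 1, g^{φφ} = 1/sin(θ)^2
R = g^{ij} R_{ij} = (1)(1) + (1/sin(θ)^2)(sin(θ)^2) = 2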